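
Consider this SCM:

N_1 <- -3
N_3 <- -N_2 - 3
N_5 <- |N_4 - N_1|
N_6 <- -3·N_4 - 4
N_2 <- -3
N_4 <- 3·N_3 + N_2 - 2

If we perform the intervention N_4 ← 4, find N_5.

7

Intervening sets N_4 = 4 and removes its equation (N_4 <- 3·N_3 + N_2 - 2).
N_5 = |N_4 - N_1|  [with N_4=4, N_1=-3]  = 7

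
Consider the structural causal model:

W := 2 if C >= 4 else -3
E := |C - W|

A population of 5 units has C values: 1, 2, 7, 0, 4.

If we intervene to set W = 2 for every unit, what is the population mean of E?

2

Under do(W=2), W's equation is replaced by W=2 for every unit. Per-unit E: 1, 0, 5, 2, 2. Mean = 2.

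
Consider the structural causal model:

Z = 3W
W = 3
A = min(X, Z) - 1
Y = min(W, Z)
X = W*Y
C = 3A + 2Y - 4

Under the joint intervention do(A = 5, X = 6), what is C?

Setting A = 5, X = 6 by intervention discards those variables' equations.
Z = 3W  [with W=3]  = 9
Y = min(W, Z)  [with W=3, Z=9]  = 3
C = 3A + 2Y - 4  [with A=5, Y=3]  = 17

17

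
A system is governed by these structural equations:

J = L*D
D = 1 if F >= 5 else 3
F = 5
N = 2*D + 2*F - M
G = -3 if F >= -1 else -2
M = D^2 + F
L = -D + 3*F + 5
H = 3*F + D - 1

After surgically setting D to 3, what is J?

Under do(D=3), the mechanism D = 1 if F >= 5 else 3 is discarded; D is fixed at 3.
L = -D + 3*F + 5  [with D=3, F=5]  = 17
J = L*D  [with L=17, D=3]  = 51

51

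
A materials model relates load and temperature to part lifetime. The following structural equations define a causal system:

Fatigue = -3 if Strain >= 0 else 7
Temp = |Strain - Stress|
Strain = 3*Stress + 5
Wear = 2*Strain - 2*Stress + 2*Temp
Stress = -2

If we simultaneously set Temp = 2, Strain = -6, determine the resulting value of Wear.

The joint intervention fixes Temp = 2, Strain = -6, removing each variable's own equation.
Wear = 2*Strain - 2*Stress + 2*Temp  [with Strain=-6, Stress=-2, Temp=2]  = -4

-4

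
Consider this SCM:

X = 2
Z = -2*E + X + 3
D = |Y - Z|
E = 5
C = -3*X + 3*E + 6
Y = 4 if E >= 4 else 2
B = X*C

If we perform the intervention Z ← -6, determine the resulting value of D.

10

The intervention breaks the incoming arrows to Z: Z = -2*E + X + 3 no longer applies, and Z = -6.
Y = 4 if E >= 4 else 2  [with E=5]  = 4
D = |Y - Z|  [with Y=4, Z=-6]  = 10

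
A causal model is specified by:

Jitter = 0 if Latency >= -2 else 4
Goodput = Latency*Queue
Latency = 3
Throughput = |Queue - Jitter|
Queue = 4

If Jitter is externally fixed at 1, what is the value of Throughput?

The intervention breaks the incoming arrows to Jitter: Jitter = 0 if Latency >= -2 else 4 no longer applies, and Jitter = 1.
Throughput = |Queue - Jitter|  [with Queue=4, Jitter=1]  = 3

3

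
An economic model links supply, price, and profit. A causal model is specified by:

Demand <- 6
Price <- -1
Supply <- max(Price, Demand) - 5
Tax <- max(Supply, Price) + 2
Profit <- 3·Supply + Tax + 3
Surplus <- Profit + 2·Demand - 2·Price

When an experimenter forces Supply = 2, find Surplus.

The intervention breaks the incoming arrows to Supply: Supply <- max(Price, Demand) - 5 no longer applies, and Supply = 2.
Tax = max(Supply, Price) + 2  [with Supply=2, Price=-1]  = 4
Profit = 3·Supply + Tax + 3  [with Supply=2, Tax=4]  = 13
Surplus = Profit + 2·Demand - 2·Price  [with Profit=13, Demand=6, Price=-1]  = 27

27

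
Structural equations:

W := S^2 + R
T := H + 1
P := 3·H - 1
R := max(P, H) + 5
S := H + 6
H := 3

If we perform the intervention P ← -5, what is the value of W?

The intervention breaks the incoming arrows to P: P := 3·H - 1 no longer applies, and P = -5.
S = H + 6  [with H=3]  = 9
R = max(P, H) + 5  [with P=-5, H=3]  = 8
W = S^2 + R  [with S=9, R=8]  = 89

89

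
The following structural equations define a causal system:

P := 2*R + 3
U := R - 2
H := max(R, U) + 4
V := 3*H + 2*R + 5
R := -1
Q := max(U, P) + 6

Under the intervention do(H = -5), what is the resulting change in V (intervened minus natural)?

The intervention breaks the incoming arrows to H: H := max(R, U) + 4 no longer applies, and H = -5.
V = 3*H + 2*R + 5  [with H=-5, R=-1]  = -12
Without intervention: U = R - 2  [with R=-1]  = -3; H = max(R, U) + 4  [with R=-1, U=-3]  = 3; V = 3*H + 2*R + 5  [with H=3, R=-1]  = 12.
Change = -12 − 12 = -24.

-24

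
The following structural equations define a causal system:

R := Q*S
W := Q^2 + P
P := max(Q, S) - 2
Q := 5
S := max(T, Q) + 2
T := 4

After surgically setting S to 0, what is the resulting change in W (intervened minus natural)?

-2

The intervention breaks the incoming arrows to S: S := max(T, Q) + 2 no longer applies, and S = 0.
P = max(Q, S) - 2  [with Q=5, S=0]  = 3
W = Q^2 + P  [with Q=5, P=3]  = 28
Without intervention: S = max(T, Q) + 2  [with T=4, Q=5]  = 7; P = max(Q, S) - 2  [with Q=5, S=7]  = 5; W = Q^2 + P  [with Q=5, P=5]  = 30.
Change = 28 − 30 = -2.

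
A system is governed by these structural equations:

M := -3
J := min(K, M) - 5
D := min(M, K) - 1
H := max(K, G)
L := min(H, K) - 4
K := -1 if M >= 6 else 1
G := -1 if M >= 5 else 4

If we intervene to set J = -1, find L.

-3

Intervening sets J = -1 and removes its equation (J := min(K, M) - 5).
No directed path runs from J to L, so L keeps its natural value.
K = -1 if M >= 6 else 1  [with M=-3]  = 1
G = -1 if M >= 5 else 4  [with M=-3]  = 4
H = max(K, G)  [with K=1, G=4]  = 4
L = min(H, K) - 4  [with H=4, K=1]  = -3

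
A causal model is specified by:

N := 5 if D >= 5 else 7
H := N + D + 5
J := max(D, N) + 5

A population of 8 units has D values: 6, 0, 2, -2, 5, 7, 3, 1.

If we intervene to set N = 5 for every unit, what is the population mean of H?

The intervention sets N=5 in all 8 units regardless of D. Recomputing H per unit gives 16, 10, 12, 8, 15, 17, 13, 11; average 12.75.

12.75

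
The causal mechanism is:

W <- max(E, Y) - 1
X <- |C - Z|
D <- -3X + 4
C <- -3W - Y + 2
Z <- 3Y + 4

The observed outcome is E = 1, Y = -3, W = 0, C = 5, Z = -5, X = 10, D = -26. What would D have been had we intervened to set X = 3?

Intervening sets X = 3 and removes its equation (X <- |C - Z|).
D = -3X + 4  [with X=3]  = -5

-5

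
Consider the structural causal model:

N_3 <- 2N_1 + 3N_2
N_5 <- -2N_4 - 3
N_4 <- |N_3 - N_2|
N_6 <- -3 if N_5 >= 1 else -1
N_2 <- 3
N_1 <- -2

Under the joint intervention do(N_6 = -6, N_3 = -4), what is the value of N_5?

-17

Under do(N_6 = -6, N_3 = -4), each intervened variable's structural equation is replaced by its fixed value.
N_4 = |N_3 - N_2|  [with N_3=-4, N_2=3]  = 7
N_5 = -2N_4 - 3  [with N_4=7]  = -17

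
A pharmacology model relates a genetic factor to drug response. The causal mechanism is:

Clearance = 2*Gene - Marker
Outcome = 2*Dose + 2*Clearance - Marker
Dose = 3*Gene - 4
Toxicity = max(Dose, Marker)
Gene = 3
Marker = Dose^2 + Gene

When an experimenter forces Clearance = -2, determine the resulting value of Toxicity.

The intervention breaks the incoming arrows to Clearance: Clearance = 2*Gene - Marker no longer applies, and Clearance = -2.
Since Toxicity is not a descendant of the intervened variable, it is unaffected.
Dose = 3*Gene - 4  [with Gene=3]  = 5
Marker = Dose^2 + Gene  [with Dose=5, Gene=3]  = 28
Toxicity = max(Dose, Marker)  [with Dose=5, Marker=28]  = 28

28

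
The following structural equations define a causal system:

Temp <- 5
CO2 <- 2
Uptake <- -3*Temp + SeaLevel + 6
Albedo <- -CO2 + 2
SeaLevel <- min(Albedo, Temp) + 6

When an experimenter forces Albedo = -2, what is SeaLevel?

4

The intervention breaks the incoming arrows to Albedo: Albedo <- -CO2 + 2 no longer applies, and Albedo = -2.
SeaLevel = min(Albedo, Temp) + 6  [with Albedo=-2, Temp=5]  = 4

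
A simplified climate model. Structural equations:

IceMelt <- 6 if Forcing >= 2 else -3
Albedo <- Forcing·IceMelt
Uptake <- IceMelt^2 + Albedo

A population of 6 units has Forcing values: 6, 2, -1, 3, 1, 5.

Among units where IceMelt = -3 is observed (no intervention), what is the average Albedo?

Conditioning on IceMelt=-3 selects the 2 unit(s) with Forcing ∈ {-1, 1}. Their Albedo values: 3, -3. Mean = 0.

0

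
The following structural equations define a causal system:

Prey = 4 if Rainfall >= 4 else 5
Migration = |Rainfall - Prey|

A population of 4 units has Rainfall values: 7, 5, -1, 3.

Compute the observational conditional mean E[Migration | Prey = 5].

Observing Prey=5 restricts to units where Prey's equation naturally yields 5: Rainfall ∈ {-1, 3}. In that subpopulation Migration = 6, 2, mean 4.

4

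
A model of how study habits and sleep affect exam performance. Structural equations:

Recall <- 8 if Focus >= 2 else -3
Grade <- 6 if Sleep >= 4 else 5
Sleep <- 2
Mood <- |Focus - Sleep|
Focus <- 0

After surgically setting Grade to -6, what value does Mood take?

do(Grade=-6) replaces the equation Grade <- 6 if Sleep >= 4 else 5 with the constant Grade = -6.
Mood is not downstream of the intervention, so its value is determined by the original equations.
Mood = |Focus - Sleep|  [with Focus=0, Sleep=2]  = 2

2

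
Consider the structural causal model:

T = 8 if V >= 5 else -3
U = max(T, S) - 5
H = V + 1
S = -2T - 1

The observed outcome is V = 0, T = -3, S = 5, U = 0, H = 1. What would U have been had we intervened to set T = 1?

-4

Under do(T=1), the mechanism T = 8 if V >= 5 else -3 is discarded; T is fixed at 1.
S = -2T - 1  [with T=1]  = -3
U = max(T, S) - 5  [with T=1, S=-3]  = -4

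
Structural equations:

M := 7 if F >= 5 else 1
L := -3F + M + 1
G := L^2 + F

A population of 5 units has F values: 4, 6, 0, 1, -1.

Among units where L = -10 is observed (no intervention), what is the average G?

105

E[G|L=-10] averages over only the 2 units with L=-10 (F = 4, 6): G = 104, 106, mean 105.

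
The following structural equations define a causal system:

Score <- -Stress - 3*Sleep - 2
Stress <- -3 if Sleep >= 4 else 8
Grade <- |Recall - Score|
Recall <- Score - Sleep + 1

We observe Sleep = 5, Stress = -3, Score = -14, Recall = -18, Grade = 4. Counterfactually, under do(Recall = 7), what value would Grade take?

Intervening sets Recall = 7 and removes its equation (Recall <- Score - Sleep + 1).
Stress = -3 if Sleep >= 4 else 8  [with Sleep=5]  = -3
Score = -Stress - 3*Sleep - 2  [with Stress=-3, Sleep=5]  = -14
Grade = |Recall - Score|  [with Recall=7, Score=-14]  = 21

21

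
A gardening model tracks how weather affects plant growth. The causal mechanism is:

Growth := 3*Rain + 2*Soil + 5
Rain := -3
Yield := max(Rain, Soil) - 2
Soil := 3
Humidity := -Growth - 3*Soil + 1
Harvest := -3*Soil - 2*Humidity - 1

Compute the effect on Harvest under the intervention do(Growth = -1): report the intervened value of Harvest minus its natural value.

-6

The intervention breaks the incoming arrows to Growth: Growth := 3*Rain + 2*Soil + 5 no longer applies, and Growth = -1.
Humidity = -Growth - 3*Soil + 1  [with Growth=-1, Soil=3]  = -7
Harvest = -3*Soil - 2*Humidity - 1  [with Soil=3, Humidity=-7]  = 4
Without intervention: Growth = 3*Rain + 2*Soil + 5  [with Rain=-3, Soil=3]  = 2; Humidity = -Growth - 3*Soil + 1  [with Growth=2, Soil=3]  = -10; Harvest = -3*Soil - 2*Humidity - 1  [with Soil=3, Humidity=-10]  = 10.
Change = 4 − 10 = -6.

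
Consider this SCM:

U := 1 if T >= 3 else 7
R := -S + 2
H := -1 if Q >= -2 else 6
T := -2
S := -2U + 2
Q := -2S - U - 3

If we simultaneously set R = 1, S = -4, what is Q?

-2

The joint intervention fixes R = 1, S = -4, removing each variable's own equation.
U = 1 if T >= 3 else 7  [with T=-2]  = 7
Q = -2S - U - 3  [with S=-4, U=7]  = -2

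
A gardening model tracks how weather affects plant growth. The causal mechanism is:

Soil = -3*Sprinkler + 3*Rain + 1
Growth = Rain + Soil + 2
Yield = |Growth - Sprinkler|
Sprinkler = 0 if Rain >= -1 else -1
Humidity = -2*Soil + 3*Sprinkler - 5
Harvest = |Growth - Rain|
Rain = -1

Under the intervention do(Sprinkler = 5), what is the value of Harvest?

15

Under do(Sprinkler=5), the mechanism Sprinkler = 0 if Rain >= -1 else -1 is discarded; Sprinkler is fixed at 5.
Soil = -3*Sprinkler + 3*Rain + 1  [with Sprinkler=5, Rain=-1]  = -17
Growth = Rain + Soil + 2  [with Rain=-1, Soil=-17]  = -16
Harvest = |Growth - Rain|  [with Growth=-16, Rain=-1]  = 15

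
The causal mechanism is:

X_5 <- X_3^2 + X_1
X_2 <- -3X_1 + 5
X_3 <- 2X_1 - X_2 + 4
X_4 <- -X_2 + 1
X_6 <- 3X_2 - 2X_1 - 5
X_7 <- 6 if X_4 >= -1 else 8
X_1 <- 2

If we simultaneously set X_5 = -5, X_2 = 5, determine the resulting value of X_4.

-4

Setting X_5 = -5, X_2 = 5 by intervention discards those variables' equations.
X_4 = -X_2 + 1  [with X_2=5]  = -4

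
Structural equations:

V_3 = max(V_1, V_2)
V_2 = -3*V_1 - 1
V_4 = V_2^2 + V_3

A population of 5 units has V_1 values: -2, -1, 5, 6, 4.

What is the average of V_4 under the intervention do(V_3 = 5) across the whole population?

168

Under do(V_3=5), V_3's equation is replaced by V_3=5 for every unit. Per-unit V_4: 30, 9, 261, 366, 174. Mean = 168.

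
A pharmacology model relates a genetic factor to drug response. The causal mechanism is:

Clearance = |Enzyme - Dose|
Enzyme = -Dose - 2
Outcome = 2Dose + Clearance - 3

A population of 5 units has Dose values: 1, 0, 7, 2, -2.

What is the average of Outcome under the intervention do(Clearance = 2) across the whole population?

Every unit gets Clearance=2 under the intervention. Outcome values become 1, -1, 13, 3, -5; E[Outcome|do(Clearance=2)] = 2.2.

2.2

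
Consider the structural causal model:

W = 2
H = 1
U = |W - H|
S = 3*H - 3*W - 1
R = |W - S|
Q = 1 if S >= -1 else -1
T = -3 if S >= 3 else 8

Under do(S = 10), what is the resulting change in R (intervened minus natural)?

2

Intervening sets S = 10 and removes its equation (S = 3*H - 3*W - 1).
R = |W - S|  [with W=2, S=10]  = 8
Without intervention: S = 3*H - 3*W - 1  [with H=1, W=2]  = -4; R = |W - S|  [with W=2, S=-4]  = 6.
Change = 8 − 6 = 2.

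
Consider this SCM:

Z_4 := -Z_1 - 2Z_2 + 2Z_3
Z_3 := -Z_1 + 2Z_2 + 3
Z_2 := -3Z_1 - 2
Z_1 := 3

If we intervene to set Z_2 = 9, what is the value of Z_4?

Under do(Z_2=9), the mechanism Z_2 := -3Z_1 - 2 is discarded; Z_2 is fixed at 9.
Z_3 = -Z_1 + 2Z_2 + 3  [with Z_1=3, Z_2=9]  = 18
Z_4 = -Z_1 - 2Z_2 + 2Z_3  [with Z_1=3, Z_2=9, Z_3=18]  = 15

15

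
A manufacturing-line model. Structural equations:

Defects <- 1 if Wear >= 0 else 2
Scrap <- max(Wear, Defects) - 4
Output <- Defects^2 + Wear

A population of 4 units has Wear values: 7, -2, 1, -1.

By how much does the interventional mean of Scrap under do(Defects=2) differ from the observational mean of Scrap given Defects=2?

Under do(Defects=2), Defects's equation is replaced by Defects=2 for every unit. Per-unit Scrap: 3, -2, -2, -2. Mean = -0.75.
Conditioning on Defects=2 selects the 2 unit(s) with Wear ∈ {-2, -1}. Their Scrap values: -2, -2. Mean = -2.
Difference = -0.75 − (-2) = 1.25.

1.25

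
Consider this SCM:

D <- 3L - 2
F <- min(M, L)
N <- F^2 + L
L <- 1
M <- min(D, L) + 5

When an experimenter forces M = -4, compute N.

17

do(M=-4) replaces the equation M <- min(D, L) + 5 with the constant M = -4.
F = min(M, L)  [with M=-4, L=1]  = -4
N = F^2 + L  [with F=-4, L=1]  = 17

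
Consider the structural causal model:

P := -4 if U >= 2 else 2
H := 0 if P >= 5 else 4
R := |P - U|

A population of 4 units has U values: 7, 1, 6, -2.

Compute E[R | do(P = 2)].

3.5

Every unit gets P=2 under the intervention. R values become 5, 1, 4, 4; E[R|do(P=2)] = 3.5.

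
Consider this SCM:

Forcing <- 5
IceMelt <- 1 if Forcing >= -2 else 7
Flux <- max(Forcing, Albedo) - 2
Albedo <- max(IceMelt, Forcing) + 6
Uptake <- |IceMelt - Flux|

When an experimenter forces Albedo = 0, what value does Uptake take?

2

do(Albedo=0) replaces the equation Albedo <- max(IceMelt, Forcing) + 6 with the constant Albedo = 0.
IceMelt = 1 if Forcing >= -2 else 7  [with Forcing=5]  = 1
Flux = max(Forcing, Albedo) - 2  [with Forcing=5, Albedo=0]  = 3
Uptake = |IceMelt - Flux|  [with IceMelt=1, Flux=3]  = 2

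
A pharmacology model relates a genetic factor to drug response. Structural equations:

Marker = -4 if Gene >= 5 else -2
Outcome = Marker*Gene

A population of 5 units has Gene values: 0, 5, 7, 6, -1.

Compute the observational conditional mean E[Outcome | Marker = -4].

-24

Observing Marker=-4 restricts to units where Marker's equation naturally yields -4: Gene ∈ {5, 7, 6}. In that subpopulation Outcome = -20, -28, -24, mean -24.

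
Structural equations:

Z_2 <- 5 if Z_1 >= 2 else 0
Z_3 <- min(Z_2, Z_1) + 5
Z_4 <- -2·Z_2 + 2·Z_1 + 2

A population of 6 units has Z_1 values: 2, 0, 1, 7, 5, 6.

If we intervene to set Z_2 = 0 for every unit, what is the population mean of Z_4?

Under do(Z_2=0), Z_2's equation is replaced by Z_2=0 for every unit. Per-unit Z_4: 6, 2, 4, 16, 12, 14. Mean = 9.

9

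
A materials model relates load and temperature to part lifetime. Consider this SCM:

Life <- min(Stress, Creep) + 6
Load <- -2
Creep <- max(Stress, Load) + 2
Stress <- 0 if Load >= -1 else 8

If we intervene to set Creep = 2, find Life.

The intervention breaks the incoming arrows to Creep: Creep <- max(Stress, Load) + 2 no longer applies, and Creep = 2.
Stress = 0 if Load >= -1 else 8  [with Load=-2]  = 8
Life = min(Stress, Creep) + 6  [with Stress=8, Creep=2]  = 8

8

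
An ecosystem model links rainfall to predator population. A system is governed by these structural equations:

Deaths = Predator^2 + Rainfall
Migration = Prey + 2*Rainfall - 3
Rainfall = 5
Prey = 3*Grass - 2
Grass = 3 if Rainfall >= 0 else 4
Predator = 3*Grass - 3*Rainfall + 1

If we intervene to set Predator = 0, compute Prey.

Under do(Predator=0), the mechanism Predator = 3*Grass - 3*Rainfall + 1 is discarded; Predator is fixed at 0.
Since Prey is not a descendant of the intervened variable, it is unaffected.
Grass = 3 if Rainfall >= 0 else 4  [with Rainfall=5]  = 3
Prey = 3*Grass - 2  [with Grass=3]  = 7

7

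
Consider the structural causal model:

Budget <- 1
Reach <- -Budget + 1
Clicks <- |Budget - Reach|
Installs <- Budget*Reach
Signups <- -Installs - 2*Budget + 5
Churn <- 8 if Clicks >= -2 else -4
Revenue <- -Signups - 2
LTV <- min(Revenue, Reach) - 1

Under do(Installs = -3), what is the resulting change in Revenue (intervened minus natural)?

The intervention breaks the incoming arrows to Installs: Installs <- Budget*Reach no longer applies, and Installs = -3.
Signups = -Installs - 2*Budget + 5  [with Installs=-3, Budget=1]  = 6
Revenue = -Signups - 2  [with Signups=6]  = -8
Without intervention: Reach = -Budget + 1  [with Budget=1]  = 0; Installs = Budget*Reach  [with Budget=1, Reach=0]  = 0; Signups = -Installs - 2*Budget + 5  [with Installs=0, Budget=1]  = 3; Revenue = -Signups - 2  [with Signups=3]  = -5.
Change = -8 − (-5) = -3.

-3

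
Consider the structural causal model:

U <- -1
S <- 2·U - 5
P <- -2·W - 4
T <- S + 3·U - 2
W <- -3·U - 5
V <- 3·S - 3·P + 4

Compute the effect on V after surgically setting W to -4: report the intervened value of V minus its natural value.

The intervention breaks the incoming arrows to W: W <- -3·U - 5 no longer applies, and W = -4.
S = 2·U - 5  [with U=-1]  = -7
P = -2·W - 4  [with W=-4]  = 4
V = 3·S - 3·P + 4  [with S=-7, P=4]  = -29
Without intervention: S = 2·U - 5  [with U=-1]  = -7; W = -3·U - 5  [with U=-1]  = -2; P = -2·W - 4  [with W=-2]  = 0; V = 3·S - 3·P + 4  [with S=-7, P=0]  = -17.
Change = -29 − (-17) = -12.

-12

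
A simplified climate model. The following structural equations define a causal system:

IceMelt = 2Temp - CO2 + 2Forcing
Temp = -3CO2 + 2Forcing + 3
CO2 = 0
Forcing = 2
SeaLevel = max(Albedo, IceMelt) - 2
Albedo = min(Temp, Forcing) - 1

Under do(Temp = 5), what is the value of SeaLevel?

12

The intervention breaks the incoming arrows to Temp: Temp = -3CO2 + 2Forcing + 3 no longer applies, and Temp = 5.
IceMelt = 2Temp - CO2 + 2Forcing  [with Temp=5, CO2=0, Forcing=2]  = 14
Albedo = min(Temp, Forcing) - 1  [with Temp=5, Forcing=2]  = 1
SeaLevel = max(Albedo, IceMelt) - 2  [with Albedo=1, IceMelt=14]  = 12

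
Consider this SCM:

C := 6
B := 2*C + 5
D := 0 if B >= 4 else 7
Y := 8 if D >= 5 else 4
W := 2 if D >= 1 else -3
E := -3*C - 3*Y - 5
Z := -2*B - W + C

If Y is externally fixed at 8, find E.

-47

Under do(Y=8), the mechanism Y := 8 if D >= 5 else 4 is discarded; Y is fixed at 8.
E = -3*C - 3*Y - 5  [with C=6, Y=8]  = -47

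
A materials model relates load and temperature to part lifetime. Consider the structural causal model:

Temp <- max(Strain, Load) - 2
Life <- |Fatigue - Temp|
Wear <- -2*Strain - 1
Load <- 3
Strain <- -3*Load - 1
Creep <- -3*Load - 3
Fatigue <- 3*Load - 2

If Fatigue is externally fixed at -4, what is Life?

5

Intervening sets Fatigue = -4 and removes its equation (Fatigue <- 3*Load - 2).
Strain = -3*Load - 1  [with Load=3]  = -10
Temp = max(Strain, Load) - 2  [with Strain=-10, Load=3]  = 1
Life = |Fatigue - Temp|  [with Fatigue=-4, Temp=1]  = 5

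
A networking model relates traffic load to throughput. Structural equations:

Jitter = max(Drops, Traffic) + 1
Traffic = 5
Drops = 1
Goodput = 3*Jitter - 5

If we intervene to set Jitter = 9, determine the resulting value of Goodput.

The intervention breaks the incoming arrows to Jitter: Jitter = max(Drops, Traffic) + 1 no longer applies, and Jitter = 9.
Goodput = 3*Jitter - 5  [with Jitter=9]  = 22

22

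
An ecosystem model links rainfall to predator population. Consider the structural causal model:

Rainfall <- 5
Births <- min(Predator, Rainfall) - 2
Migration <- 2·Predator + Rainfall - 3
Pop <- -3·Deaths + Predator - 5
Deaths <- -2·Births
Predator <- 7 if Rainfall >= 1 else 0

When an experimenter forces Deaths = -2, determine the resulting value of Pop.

8

Under do(Deaths=-2), the mechanism Deaths <- -2·Births is discarded; Deaths is fixed at -2.
Predator = 7 if Rainfall >= 1 else 0  [with Rainfall=5]  = 7
Pop = -3·Deaths + Predator - 5  [with Deaths=-2, Predator=7]  = 8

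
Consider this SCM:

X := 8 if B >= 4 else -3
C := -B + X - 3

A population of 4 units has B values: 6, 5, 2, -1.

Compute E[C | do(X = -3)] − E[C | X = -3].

Under do(X=-3), X's equation is replaced by X=-3 for every unit. Per-unit C: -12, -11, -8, -5. Mean = -9.
Conditioning on X=-3 selects the 2 unit(s) with B ∈ {2, -1}. Their C values: -8, -5. Mean = -6.5.
Difference = -9 − (-6.5) = -2.5.

-2.5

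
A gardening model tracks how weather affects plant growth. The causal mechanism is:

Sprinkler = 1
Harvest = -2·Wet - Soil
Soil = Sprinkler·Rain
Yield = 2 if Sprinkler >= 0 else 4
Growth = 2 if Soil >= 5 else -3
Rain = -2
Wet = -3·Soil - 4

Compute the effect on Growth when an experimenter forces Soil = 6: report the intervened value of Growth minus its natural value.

5

do(Soil=6) replaces the equation Soil = Sprinkler·Rain with the constant Soil = 6.
Growth = 2 if Soil >= 5 else -3  [with Soil=6]  = 2
Without intervention: Soil = Sprinkler·Rain  [with Sprinkler=1, Rain=-2]  = -2; Growth = 2 if Soil >= 5 else -3  [with Soil=-2]  = -3.
Change = 2 − (-3) = 5.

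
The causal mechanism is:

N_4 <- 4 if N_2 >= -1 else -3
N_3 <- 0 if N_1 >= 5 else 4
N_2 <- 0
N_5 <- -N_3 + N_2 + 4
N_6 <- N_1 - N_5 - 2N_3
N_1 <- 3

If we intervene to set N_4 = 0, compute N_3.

4

Under do(N_4=0), the mechanism N_4 <- 4 if N_2 >= -1 else -3 is discarded; N_4 is fixed at 0.
Since N_3 is not a descendant of the intervened variable, it is unaffected.
N_3 = 0 if N_1 >= 5 else 4  [with N_1=3]  = 4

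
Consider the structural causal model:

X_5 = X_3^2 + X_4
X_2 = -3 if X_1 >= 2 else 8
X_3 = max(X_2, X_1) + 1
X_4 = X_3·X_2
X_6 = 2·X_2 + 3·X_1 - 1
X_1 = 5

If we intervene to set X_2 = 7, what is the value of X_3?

8

The intervention breaks the incoming arrows to X_2: X_2 = -3 if X_1 >= 2 else 8 no longer applies, and X_2 = 7.
X_3 = max(X_2, X_1) + 1  [with X_2=7, X_1=5]  = 8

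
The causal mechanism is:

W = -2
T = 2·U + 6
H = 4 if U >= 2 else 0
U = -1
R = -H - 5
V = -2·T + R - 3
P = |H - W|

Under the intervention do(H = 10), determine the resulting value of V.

-26

The intervention breaks the incoming arrows to H: H = 4 if U >= 2 else 0 no longer applies, and H = 10.
T = 2·U + 6  [with U=-1]  = 4
R = -H - 5  [with H=10]  = -15
V = -2·T + R - 3  [with T=4, R=-15]  = -26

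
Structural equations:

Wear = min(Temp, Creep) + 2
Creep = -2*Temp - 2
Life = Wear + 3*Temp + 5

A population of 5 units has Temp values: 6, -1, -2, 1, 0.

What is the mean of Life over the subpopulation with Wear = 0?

2

Conditioning on Wear=0 selects the 2 unit(s) with Temp ∈ {-2, 0}. Their Life values: -1, 5. Mean = 2.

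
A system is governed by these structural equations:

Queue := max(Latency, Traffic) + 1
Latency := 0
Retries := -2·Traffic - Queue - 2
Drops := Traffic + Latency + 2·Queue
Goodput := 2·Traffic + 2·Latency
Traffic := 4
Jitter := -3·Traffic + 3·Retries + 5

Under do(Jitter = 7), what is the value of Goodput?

Intervening sets Jitter = 7 and removes its equation (Jitter := -3·Traffic + 3·Retries + 5).
No directed path runs from Jitter to Goodput, so Goodput keeps its natural value.
Goodput = 2·Traffic + 2·Latency  [with Traffic=4, Latency=0]  = 8

8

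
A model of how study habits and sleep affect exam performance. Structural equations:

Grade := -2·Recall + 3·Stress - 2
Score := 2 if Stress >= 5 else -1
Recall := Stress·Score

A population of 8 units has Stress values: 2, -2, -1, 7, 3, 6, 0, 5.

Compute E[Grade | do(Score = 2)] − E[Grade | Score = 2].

3.5

Under do(Score=2), Score's equation is replaced by Score=2 for every unit. Per-unit Grade: -4, 0, -1, -9, -5, -8, -2, -7. Mean = -4.5.
Observing Score=2 restricts to units where Score's equation naturally yields 2: Stress ∈ {7, 6, 5}. In that subpopulation Grade = -9, -8, -7, mean -8.
Difference = -4.5 − (-8) = 3.5.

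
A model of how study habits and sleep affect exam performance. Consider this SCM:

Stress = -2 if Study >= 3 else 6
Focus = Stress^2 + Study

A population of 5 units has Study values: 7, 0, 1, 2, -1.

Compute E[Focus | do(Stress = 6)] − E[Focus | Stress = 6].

The intervention sets Stress=6 in all 5 units regardless of Study. Recomputing Focus per unit gives 43, 36, 37, 38, 35; average 37.8.
Observing Stress=6 restricts to units where Stress's equation naturally yields 6: Study ∈ {0, 1, 2, -1}. In that subpopulation Focus = 36, 37, 38, 35, mean 36.5.
Difference = 37.8 − 36.5 = 1.3.

1.3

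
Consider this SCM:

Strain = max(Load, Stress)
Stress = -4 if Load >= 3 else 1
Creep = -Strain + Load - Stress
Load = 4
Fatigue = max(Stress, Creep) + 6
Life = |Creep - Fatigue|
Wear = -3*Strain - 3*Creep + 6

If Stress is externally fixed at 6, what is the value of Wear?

12

do(Stress=6) replaces the equation Stress = -4 if Load >= 3 else 1 with the constant Stress = 6.
Strain = max(Load, Stress)  [with Load=4, Stress=6]  = 6
Creep = -Strain + Load - Stress  [with Strain=6, Load=4, Stress=6]  = -8
Wear = -3*Strain - 3*Creep + 6  [with Strain=6, Creep=-8]  = 12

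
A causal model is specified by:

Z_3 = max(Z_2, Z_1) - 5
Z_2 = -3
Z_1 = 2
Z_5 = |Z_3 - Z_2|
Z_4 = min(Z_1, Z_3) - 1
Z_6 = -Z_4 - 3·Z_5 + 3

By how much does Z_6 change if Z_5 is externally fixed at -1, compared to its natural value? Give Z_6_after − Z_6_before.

3

The intervention breaks the incoming arrows to Z_5: Z_5 = |Z_3 - Z_2| no longer applies, and Z_5 = -1.
Z_3 = max(Z_2, Z_1) - 5  [with Z_2=-3, Z_1=2]  = -3
Z_4 = min(Z_1, Z_3) - 1  [with Z_1=2, Z_3=-3]  = -4
Z_6 = -Z_4 - 3·Z_5 + 3  [with Z_4=-4, Z_5=-1]  = 10
Without intervention: Z_3 = max(Z_2, Z_1) - 5  [with Z_2=-3, Z_1=2]  = -3; Z_4 = min(Z_1, Z_3) - 1  [with Z_1=2, Z_3=-3]  = -4; Z_5 = |Z_3 - Z_2|  [with Z_3=-3, Z_2=-3]  = 0; Z_6 = -Z_4 - 3·Z_5 + 3  [with Z_4=-4, Z_5=0]  = 7.
Change = 10 − 7 = 3.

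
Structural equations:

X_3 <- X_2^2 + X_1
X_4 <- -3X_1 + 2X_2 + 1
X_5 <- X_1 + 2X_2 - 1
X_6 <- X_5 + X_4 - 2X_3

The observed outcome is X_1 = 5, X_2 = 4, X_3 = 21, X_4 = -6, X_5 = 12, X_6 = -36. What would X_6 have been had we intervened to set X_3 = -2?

The intervention breaks the incoming arrows to X_3: X_3 <- X_2^2 + X_1 no longer applies, and X_3 = -2.
X_4 = -3X_1 + 2X_2 + 1  [with X_1=5, X_2=4]  = -6
X_5 = X_1 + 2X_2 - 1  [with X_1=5, X_2=4]  = 12
X_6 = X_5 + X_4 - 2X_3  [with X_5=12, X_4=-6, X_3=-2]  = 10

10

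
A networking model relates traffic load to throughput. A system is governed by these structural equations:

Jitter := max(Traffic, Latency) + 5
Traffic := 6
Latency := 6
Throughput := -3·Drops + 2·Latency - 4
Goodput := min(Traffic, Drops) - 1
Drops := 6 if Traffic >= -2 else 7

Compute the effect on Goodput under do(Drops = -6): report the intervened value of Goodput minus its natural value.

-12

The intervention breaks the incoming arrows to Drops: Drops := 6 if Traffic >= -2 else 7 no longer applies, and Drops = -6.
Goodput = min(Traffic, Drops) - 1  [with Traffic=6, Drops=-6]  = -7
Without intervention: Drops = 6 if Traffic >= -2 else 7  [with Traffic=6]  = 6; Goodput = min(Traffic, Drops) - 1  [with Traffic=6, Drops=6]  = 5.
Change = -7 − 5 = -12.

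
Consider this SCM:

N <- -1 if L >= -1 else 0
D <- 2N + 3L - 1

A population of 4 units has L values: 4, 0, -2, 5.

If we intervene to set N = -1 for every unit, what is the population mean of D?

2.25

Under do(N=-1), N's equation is replaced by N=-1 for every unit. Per-unit D: 9, -3, -9, 12. Mean = 2.25.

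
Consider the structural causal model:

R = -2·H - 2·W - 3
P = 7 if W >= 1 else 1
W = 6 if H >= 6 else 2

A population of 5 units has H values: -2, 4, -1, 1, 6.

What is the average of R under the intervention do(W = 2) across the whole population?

do(W=2) breaks W's dependence on H. With W=2 fixed, R across the units is -3, -15, -5, -9, -19, mean -10.2.

-10.2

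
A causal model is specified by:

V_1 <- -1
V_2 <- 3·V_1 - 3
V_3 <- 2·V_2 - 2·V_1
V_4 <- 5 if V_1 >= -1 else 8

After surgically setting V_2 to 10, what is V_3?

22

The intervention breaks the incoming arrows to V_2: V_2 <- 3·V_1 - 3 no longer applies, and V_2 = 10.
V_3 = 2·V_2 - 2·V_1  [with V_2=10, V_1=-1]  = 22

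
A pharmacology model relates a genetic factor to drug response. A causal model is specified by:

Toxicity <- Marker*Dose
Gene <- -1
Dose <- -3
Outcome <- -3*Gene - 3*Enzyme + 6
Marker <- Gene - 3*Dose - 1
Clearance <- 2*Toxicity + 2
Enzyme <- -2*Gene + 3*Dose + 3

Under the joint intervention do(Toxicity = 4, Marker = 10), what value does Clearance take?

Setting Toxicity = 4, Marker = 10 by intervention discards those variables' equations.
Clearance = 2*Toxicity + 2  [with Toxicity=4]  = 10

10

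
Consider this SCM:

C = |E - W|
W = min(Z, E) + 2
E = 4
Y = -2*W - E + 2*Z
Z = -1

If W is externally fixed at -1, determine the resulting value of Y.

do(W=-1) replaces the equation W = min(Z, E) + 2 with the constant W = -1.
Y = -2*W - E + 2*Z  [with W=-1, E=4, Z=-1]  = -4

-4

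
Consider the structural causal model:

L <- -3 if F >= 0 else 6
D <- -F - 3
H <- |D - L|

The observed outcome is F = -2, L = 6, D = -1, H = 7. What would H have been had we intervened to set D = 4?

2

The intervention breaks the incoming arrows to D: D <- -F - 3 no longer applies, and D = 4.
L = -3 if F >= 0 else 6  [with F=-2]  = 6
H = |D - L|  [with D=4, L=6]  = 2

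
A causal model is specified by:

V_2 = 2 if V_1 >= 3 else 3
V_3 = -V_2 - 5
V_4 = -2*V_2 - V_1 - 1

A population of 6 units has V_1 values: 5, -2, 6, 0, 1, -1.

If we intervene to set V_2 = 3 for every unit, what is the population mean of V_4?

-8.5

The intervention sets V_2=3 in all 6 units regardless of V_1. Recomputing V_4 per unit gives -12, -5, -13, -7, -8, -6; average -8.5.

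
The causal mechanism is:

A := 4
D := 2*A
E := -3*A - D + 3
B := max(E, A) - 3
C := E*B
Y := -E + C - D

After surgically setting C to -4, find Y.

The intervention breaks the incoming arrows to C: C := E*B no longer applies, and C = -4.
D = 2*A  [with A=4]  = 8
E = -3*A - D + 3  [with A=4, D=8]  = -17
Y = -E + C - D  [with E=-17, C=-4, D=8]  = 5

5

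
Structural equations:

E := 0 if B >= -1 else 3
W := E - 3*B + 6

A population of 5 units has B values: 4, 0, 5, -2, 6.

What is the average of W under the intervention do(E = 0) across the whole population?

-1.8

The intervention sets E=0 in all 5 units regardless of B. Recomputing W per unit gives -6, 6, -9, 12, -12; average -1.8.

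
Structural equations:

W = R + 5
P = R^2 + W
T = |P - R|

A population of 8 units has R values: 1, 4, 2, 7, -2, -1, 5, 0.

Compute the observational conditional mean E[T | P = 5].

5.5

Observing P=5 restricts to units where P's equation naturally yields 5: R ∈ {-1, 0}. In that subpopulation T = 6, 5, mean 5.5.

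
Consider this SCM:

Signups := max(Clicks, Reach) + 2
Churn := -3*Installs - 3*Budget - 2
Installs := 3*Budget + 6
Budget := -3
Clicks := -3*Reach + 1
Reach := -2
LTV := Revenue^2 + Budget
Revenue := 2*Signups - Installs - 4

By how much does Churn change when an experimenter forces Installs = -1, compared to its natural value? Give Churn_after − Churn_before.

Under do(Installs=-1), the mechanism Installs := 3*Budget + 6 is discarded; Installs is fixed at -1.
Churn = -3*Installs - 3*Budget - 2  [with Installs=-1, Budget=-3]  = 10
Without intervention: Installs = 3*Budget + 6  [with Budget=-3]  = -3; Churn = -3*Installs - 3*Budget - 2  [with Installs=-3, Budget=-3]  = 16.
Change = 10 − 16 = -6.

-6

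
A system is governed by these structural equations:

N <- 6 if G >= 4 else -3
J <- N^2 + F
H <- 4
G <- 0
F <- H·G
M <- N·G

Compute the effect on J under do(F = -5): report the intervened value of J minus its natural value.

The intervention breaks the incoming arrows to F: F <- H·G no longer applies, and F = -5.
N = 6 if G >= 4 else -3  [with G=0]  = -3
J = N^2 + F  [with N=-3, F=-5]  = 4
Without intervention: F = H·G  [with H=4, G=0]  = 0; N = 6 if G >= 4 else -3  [with G=0]  = -3; J = N^2 + F  [with N=-3, F=0]  = 9.
Change = 4 − 9 = -5.

-5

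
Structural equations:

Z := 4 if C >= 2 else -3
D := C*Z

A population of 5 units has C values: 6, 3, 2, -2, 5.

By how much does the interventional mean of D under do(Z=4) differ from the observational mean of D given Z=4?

-4.8

Under do(Z=4), Z's equation is replaced by Z=4 for every unit. Per-unit D: 24, 12, 8, -8, 20. Mean = 11.2.
Conditioning on Z=4 selects the 4 unit(s) with C ∈ {6, 3, 2, 5}. Their D values: 24, 12, 8, 20. Mean = 16.
Difference = 11.2 − 16 = -4.8.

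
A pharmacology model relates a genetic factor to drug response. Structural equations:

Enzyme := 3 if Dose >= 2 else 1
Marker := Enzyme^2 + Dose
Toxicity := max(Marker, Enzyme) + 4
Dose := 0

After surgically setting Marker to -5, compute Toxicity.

5

The intervention breaks the incoming arrows to Marker: Marker := Enzyme^2 + Dose no longer applies, and Marker = -5.
Enzyme = 3 if Dose >= 2 else 1  [with Dose=0]  = 1
Toxicity = max(Marker, Enzyme) + 4  [with Marker=-5, Enzyme=1]  = 5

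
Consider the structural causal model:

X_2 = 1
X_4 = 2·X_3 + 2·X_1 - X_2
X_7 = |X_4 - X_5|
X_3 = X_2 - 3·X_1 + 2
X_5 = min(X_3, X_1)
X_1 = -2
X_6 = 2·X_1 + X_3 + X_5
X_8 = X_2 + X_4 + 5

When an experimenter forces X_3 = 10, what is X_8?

The intervention breaks the incoming arrows to X_3: X_3 = X_2 - 3·X_1 + 2 no longer applies, and X_3 = 10.
X_4 = 2·X_3 + 2·X_1 - X_2  [with X_3=10, X_1=-2, X_2=1]  = 15
X_8 = X_2 + X_4 + 5  [with X_2=1, X_4=15]  = 21

21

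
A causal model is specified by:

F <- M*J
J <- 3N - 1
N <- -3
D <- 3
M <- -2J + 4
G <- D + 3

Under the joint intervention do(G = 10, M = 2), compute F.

The joint intervention fixes G = 10, M = 2, removing each variable's own equation.
J = 3N - 1  [with N=-3]  = -10
F = M*J  [with M=2, J=-10]  = -20

-20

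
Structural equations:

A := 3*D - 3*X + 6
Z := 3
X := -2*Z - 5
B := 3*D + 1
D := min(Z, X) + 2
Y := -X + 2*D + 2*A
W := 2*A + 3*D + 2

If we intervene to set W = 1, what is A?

Under do(W=1), the mechanism W := 2*A + 3*D + 2 is discarded; W is fixed at 1.
Since A is not a descendant of the intervened variable, it is unaffected.
X = -2*Z - 5  [with Z=3]  = -11
D = min(Z, X) + 2  [with Z=3, X=-11]  = -9
A = 3*D - 3*X + 6  [with D=-9, X=-11]  = 12

12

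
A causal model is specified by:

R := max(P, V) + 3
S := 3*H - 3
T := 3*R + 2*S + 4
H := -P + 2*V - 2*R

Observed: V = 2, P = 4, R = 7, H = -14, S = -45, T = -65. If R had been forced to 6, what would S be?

do(R=6) replaces the equation R := max(P, V) + 3 with the constant R = 6.
H = -P + 2*V - 2*R  [with P=4, V=2, R=6]  = -12
S = 3*H - 3  [with H=-12]  = -39

-39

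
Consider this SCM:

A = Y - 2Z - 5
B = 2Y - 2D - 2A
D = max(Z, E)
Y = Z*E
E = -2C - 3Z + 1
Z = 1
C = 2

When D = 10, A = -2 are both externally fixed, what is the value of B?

-28

Under do(D = 10, A = -2), each intervened variable's structural equation is replaced by its fixed value.
E = -2C - 3Z + 1  [with C=2, Z=1]  = -6
Y = Z*E  [with Z=1, E=-6]  = -6
B = 2Y - 2D - 2A  [with Y=-6, D=10, A=-2]  = -28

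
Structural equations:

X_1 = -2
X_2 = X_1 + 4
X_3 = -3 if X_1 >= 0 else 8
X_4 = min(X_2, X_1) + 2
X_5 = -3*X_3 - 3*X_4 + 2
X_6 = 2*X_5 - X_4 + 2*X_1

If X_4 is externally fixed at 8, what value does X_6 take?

Under do(X_4=8), the mechanism X_4 = min(X_2, X_1) + 2 is discarded; X_4 is fixed at 8.
X_3 = -3 if X_1 >= 0 else 8  [with X_1=-2]  = 8
X_5 = -3*X_3 - 3*X_4 + 2  [with X_3=8, X_4=8]  = -46
X_6 = 2*X_5 - X_4 + 2*X_1  [with X_5=-46, X_4=8, X_1=-2]  = -104

-104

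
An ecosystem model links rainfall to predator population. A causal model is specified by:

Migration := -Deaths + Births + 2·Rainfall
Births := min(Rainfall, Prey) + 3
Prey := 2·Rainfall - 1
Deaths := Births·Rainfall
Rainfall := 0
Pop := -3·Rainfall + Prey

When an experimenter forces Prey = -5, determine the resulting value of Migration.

-2

do(Prey=-5) replaces the equation Prey := 2·Rainfall - 1 with the constant Prey = -5.
Births = min(Rainfall, Prey) + 3  [with Rainfall=0, Prey=-5]  = -2
Deaths = Births·Rainfall  [with Births=-2, Rainfall=0]  = 0
Migration = -Deaths + Births + 2·Rainfall  [with Deaths=0, Births=-2, Rainfall=0]  = -2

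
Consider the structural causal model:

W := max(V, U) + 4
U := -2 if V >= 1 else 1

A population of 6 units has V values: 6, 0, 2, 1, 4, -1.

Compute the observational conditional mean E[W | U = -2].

7.25

E[W|U=-2] averages over only the 4 units with U=-2 (V = 6, 2, 1, 4): W = 10, 6, 5, 8, mean 7.25.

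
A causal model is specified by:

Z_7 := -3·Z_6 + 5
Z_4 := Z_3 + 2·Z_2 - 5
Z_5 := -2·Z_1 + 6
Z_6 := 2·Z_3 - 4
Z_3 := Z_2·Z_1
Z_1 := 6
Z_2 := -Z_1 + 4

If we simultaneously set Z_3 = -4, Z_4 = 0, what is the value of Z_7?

41

Under do(Z_3 = -4, Z_4 = 0), each intervened variable's structural equation is replaced by its fixed value.
Z_6 = 2·Z_3 - 4  [with Z_3=-4]  = -12
Z_7 = -3·Z_6 + 5  [with Z_6=-12]  = 41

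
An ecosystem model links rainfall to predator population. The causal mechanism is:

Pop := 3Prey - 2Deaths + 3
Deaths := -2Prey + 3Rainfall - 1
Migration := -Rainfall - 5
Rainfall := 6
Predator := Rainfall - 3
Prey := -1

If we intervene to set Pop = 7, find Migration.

-11

do(Pop=7) replaces the equation Pop := 3Prey - 2Deaths + 3 with the constant Pop = 7.
Since Migration is not a descendant of the intervened variable, it is unaffected.
Migration = -Rainfall - 5  [with Rainfall=6]  = -11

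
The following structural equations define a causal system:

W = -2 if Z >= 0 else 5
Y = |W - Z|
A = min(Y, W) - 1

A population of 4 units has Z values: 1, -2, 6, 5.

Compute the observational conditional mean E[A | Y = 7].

Observing Y=7 restricts to units where Y's equation naturally yields 7: Z ∈ {-2, 5}. In that subpopulation A = 4, -3, mean 0.5.

0.5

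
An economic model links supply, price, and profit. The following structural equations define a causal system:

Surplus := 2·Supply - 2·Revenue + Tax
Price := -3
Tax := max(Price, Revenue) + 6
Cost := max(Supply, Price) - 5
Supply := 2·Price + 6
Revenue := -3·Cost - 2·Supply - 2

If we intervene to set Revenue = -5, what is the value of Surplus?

Under do(Revenue=-5), the mechanism Revenue := -3·Cost - 2·Supply - 2 is discarded; Revenue is fixed at -5.
Supply = 2·Price + 6  [with Price=-3]  = 0
Tax = max(Price, Revenue) + 6  [with Price=-3, Revenue=-5]  = 3
Surplus = 2·Supply - 2·Revenue + Tax  [with Supply=0, Revenue=-5, Tax=3]  = 13

13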